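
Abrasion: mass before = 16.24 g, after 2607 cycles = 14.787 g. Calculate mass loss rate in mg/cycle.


Mass loss = 16.24 - 14.787 = 1.453 g
Rate = 1.453 / 2607 x 1000 = 0.557 mg/cycle


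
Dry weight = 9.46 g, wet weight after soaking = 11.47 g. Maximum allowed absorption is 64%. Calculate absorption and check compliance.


WA = (11.47 - 9.46) / 9.46 x 100 = 21.2%
Maximum allowed: 64%
Compliant: Yes


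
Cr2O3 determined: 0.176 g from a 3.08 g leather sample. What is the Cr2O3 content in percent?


5.71%

Cr2O3% = 0.176 / 3.08 x 100
Cr2O3% = 5.71%


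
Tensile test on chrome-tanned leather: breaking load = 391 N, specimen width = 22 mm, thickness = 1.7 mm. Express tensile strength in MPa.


10.45 MPa

Cross-section = 22 x 1.7 = 37.4 mm^2
TS = 391 / 37.4 = 10.45 MPa
(1 N/mm^2 = 1 MPa)


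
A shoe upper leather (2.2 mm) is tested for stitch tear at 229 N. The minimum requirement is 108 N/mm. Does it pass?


STS = 104.1 N/mm
Passes: No


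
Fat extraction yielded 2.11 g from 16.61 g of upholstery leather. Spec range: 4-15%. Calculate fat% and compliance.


Fat content = 12.7%
Compliant: Yes

Fat% = 2.11 / 16.61 x 100 = 12.7%
Spec range: 4-15%
Compliant: Yes


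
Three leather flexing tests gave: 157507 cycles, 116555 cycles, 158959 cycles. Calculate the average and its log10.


Average = 144340 cycles
log10 = 5.16


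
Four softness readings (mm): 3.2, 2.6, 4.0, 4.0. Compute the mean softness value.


Sum = 3.2 + 2.6 + 4.0 + 4.0
Mean = 13.8 / 4 = 3.45 mm


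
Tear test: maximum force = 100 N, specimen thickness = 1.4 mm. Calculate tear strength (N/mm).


71.4 N/mm

Tear strength = force / thickness
Tear = 100 / 1.4 = 71.4 N/mm


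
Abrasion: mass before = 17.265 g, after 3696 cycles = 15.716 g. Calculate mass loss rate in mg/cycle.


0.419 mg/cycle


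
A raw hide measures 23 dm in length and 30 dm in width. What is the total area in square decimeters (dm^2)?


Area = length x width
Area = 23 x 30 = 690 dm^2


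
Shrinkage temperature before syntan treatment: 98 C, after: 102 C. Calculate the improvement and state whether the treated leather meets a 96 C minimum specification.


Improvement = 102 - 98 = 4 C
Spec check: 102 C >= 96 C? Yes


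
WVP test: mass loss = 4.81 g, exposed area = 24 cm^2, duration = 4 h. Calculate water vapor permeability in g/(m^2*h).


501.04 g/(m^2*h)


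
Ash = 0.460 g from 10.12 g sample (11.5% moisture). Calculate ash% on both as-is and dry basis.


As-is ash% = 0.460 / 10.12 x 100 = 4.55%
Dry mass = 10.12 x (100 - 11.5) / 100 = 8.9562 g
Dry-basis ash% = 0.460 / 8.9562 x 100 = 5.14%


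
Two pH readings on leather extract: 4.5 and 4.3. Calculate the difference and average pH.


Difference = 0.2
Average pH = 4.40

Difference = |4.5 - 4.3| = 0.2
Average = (4.5 + 4.3) / 2 = 4.40


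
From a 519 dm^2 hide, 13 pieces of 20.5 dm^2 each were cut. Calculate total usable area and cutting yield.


Total usable = 13 x 20.5 = 266.5 dm^2
Yield = 266.5 / 519 x 100 = 51.3%


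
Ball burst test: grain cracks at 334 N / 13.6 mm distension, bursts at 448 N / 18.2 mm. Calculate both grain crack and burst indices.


Crack index = 334 / 13.6 = 24.6 N/mm
Burst index = 448 / 18.2 = 24.6 N/mm


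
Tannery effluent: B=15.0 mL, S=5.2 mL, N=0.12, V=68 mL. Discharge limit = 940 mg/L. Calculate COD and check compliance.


COD = 138.4 mg/L
Compliant: Yes

COD = (15.0 - 5.2) x 0.12 x 8000 / 68 = 138.4 mg/L
Limit: 940 mg/L
Compliant: Yes


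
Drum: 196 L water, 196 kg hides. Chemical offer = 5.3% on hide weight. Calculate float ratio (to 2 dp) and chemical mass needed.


Float ratio = 196 / 196 = 1.00
Chemical = 196 x 5.3 / 100 = 10.388 kg


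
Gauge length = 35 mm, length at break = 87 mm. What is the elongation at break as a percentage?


148.6%

Extension = 87 - 35 = 52 mm
Elongation = 52 / 35 x 100 = 148.6%


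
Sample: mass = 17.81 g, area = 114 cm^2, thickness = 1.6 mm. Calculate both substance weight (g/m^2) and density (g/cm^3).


SW = 17.81 / 114 x 10000 = 1562.3 g/m^2
Volume = 114 x 1.6 / 10 = 18.24 cm^3
Density = 17.81 / 18.24 = 0.976 g/cm^3


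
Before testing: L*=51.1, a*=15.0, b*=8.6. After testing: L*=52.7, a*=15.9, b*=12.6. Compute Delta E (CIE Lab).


Delta E = 4.40

dL = 52.7 - 51.1 = 1.6
da = 15.9 - 15.0 = 0.9
db = 12.6 - 8.6 = 4.0
dE = sqrt((1.6)^2 + (0.9)^2 + (4.0)^2) = 4.40


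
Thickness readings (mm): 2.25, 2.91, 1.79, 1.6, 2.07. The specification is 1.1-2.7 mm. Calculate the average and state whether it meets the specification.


Sum = 10.62
Average = 10.62 / 5 = 2.12 mm
Specification range: 1.1 to 2.7 mm
Within spec: Yes


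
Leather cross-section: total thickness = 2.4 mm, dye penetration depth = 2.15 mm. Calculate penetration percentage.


89.6%

Penetration% = 2.15 / 2.4 x 100
Penetration = 89.6%


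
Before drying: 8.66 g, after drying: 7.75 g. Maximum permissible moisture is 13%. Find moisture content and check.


MC = (8.66 - 7.75) / 8.66 x 100 = 10.5%
Maximum: 13%
Acceptable: Yes


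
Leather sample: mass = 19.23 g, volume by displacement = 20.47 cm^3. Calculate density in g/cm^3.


0.939 g/cm^3


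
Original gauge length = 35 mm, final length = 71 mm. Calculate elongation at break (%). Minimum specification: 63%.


Elongation = 102.9%
Meets spec: Yes

Extension = 71 - 35 = 36 mm
Elongation = 36 / 35 x 100 = 102.9%
Minimum required: 63%
Meets specification: Yes


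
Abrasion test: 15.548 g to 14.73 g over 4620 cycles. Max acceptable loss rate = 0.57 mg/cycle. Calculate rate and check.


Rate = 0.177 mg/cycle
Passes: Yes

Loss = 15.548 - 14.73 = 0.818 g
Rate = 0.818 g / 4620 cycles x 1000 = 0.177 mg/cycle
Max = 0.57 mg/cycle
Passes: Yes


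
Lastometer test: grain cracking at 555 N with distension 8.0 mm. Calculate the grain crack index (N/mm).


69.4 N/mm

Grain crack index = force / distension
Index = 555 / 8.0 = 69.4 N/mm


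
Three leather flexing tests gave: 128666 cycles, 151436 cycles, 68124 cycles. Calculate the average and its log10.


Average = 116075 cycles
log10 = 5.06

Average = (128666 + 151436 + 68124) / 3 = 116075 cycles
log10(116075) = 5.06


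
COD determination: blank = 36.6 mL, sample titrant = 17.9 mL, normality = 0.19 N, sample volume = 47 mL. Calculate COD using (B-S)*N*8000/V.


COD = (36.6 - 17.9) x 0.19 x 8000 / 47
COD = 18.7 x 0.19 x 8000 / 47
COD = 604.8 mg/L


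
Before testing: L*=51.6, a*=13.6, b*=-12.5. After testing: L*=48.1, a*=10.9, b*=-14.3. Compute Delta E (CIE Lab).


Delta E = 4.77


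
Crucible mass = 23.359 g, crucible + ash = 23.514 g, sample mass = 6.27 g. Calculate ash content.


Ash mass = 23.514 - 23.359 = 0.155 g
Ash% = 0.155 / 6.27 x 100 = 2.47%


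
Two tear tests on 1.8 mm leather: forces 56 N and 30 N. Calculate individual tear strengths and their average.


Tear 1 = 31.1 N/mm
Tear 2 = 16.7 N/mm
Average = 23.9 N/mm


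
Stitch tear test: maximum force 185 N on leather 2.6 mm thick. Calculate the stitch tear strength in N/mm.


Stitch tear strength = force / thickness
STS = 185 / 2.6 = 71.2 N/mm


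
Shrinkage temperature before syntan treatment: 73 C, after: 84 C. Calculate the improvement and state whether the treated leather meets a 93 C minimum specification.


Improvement = 84 - 73 = 11 C
Spec check: 84 C >= 93 C? No


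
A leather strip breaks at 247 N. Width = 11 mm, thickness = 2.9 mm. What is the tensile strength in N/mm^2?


7.74 N/mm^2

Cross-sectional area = 11 x 2.9 = 31.9 mm^2
Tensile strength = 247 / 31.9 = 7.74 N/mm^2


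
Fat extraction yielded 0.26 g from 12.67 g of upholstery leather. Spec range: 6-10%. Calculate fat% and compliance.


Fat content = 2.1%
Compliant: No

Fat% = 0.26 / 12.67 x 100 = 2.1%
Spec range: 6-10%
Compliant: No


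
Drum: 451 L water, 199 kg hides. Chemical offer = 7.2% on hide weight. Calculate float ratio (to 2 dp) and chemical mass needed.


Float ratio = 451 / 199 = 2.27
Chemical = 199 x 7.2 / 100 = 14.328 kg


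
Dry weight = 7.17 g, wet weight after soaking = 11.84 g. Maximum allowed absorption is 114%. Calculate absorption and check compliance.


Absorption = 65.1%
Compliant: Yes

WA = (11.84 - 7.17) / 7.17 x 100 = 65.1%
Maximum allowed: 114%
Compliant: Yes


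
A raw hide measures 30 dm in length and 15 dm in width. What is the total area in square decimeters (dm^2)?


Area = length x width
Area = 30 x 15 = 450 dm^2


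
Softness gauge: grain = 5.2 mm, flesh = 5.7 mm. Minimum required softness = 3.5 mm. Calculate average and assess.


Average softness = 5.45 mm
Meets requirement: Yes

Average = (5.2 + 5.7) / 2 = 5.45 mm
Minimum = 3.5 mm
Meets requirement: Yes


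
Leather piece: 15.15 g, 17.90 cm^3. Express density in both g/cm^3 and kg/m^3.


0.846 g/cm^3
846 kg/m^3


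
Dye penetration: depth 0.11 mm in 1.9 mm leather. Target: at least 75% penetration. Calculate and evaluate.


Penetration = 5.8%
Meets target: No

Penetration = 0.11 / 1.9 x 100 = 5.8%
Target: 75%
Meets target: No


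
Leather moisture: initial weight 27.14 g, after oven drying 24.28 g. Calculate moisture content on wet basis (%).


Moisture = 27.14 - 24.28 = 2.86 g
MC = 2.86 / 27.14 x 100 = 10.5%


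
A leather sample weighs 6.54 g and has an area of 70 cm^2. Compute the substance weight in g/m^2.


934.3 g/m^2


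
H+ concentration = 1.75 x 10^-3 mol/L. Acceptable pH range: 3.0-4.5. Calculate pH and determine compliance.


pH = -log10(1.75 x 10^-3) = 2.76
Range: 3.0 to 4.5
Compliant: No


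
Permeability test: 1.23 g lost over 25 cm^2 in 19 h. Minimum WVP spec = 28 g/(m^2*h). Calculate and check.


WVP = 1.23 / (25 x 19) x 10000 = 25.89 g/(m^2*h)
Minimum: 28 g/(m^2*h)
Meets spec: No


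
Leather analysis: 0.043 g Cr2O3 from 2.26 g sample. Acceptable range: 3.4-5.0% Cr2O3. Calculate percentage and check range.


Cr2O3% = 0.043 / 2.26 x 100 = 1.90%
Acceptable range: 3.4 to 5.0%
Within range: No


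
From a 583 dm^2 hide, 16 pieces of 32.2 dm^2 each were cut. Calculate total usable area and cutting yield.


Usable area = 515.2 dm^2
Yield = 88.4%

Total usable = 16 x 32.2 = 515.2 dm^2
Yield = 515.2 / 583 x 100 = 88.4%


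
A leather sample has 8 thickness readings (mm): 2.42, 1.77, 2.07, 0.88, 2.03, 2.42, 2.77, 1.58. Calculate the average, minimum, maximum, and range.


Sum = 15.94
Average = 15.94 / 8 = 1.99 mm
Minimum = 0.88 mm
Maximum = 2.77 mm
Range = 2.77 - 0.88 = 1.89 mm


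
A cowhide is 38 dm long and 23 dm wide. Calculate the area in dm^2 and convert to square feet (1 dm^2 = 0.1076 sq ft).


Area = 38 x 23 = 874 dm^2
Conversion: 874 x 0.1076 = 94.04 sq ft


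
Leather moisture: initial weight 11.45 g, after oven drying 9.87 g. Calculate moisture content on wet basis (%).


Moisture = 11.45 - 9.87 = 1.58 g
MC = 1.58 / 11.45 x 100 = 13.8%


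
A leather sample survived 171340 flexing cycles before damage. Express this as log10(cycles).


5.23

log10(171340) = 5.23


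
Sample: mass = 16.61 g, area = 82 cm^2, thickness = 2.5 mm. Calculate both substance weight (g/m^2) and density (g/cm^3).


SW = 16.61 / 82 x 10000 = 2025.6 g/m^2
Volume = 82 x 2.5 / 10 = 20.50 cm^3
Density = 16.61 / 20.50 = 0.810 g/cm^3


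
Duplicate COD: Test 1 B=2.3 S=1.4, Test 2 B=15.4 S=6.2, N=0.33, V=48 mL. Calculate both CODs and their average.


COD1 = (2.3 - 1.4) x 0.33 x 8000 / 48 = 49.5 mg/L
COD2 = (15.4 - 6.2) x 0.33 x 8000 / 48 = 506.0 mg/L
Average = (49.5 + 506.0) / 2 = 277.8 mg/L


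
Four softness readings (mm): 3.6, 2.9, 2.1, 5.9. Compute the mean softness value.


Sum = 3.6 + 2.9 + 2.1 + 5.9
Mean = 14.5 / 4 = 3.63 mm


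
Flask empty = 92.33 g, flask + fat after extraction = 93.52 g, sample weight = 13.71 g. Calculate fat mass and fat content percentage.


Fat mass = 1.19 g
Fat content = 8.7%

Fat mass = 93.52 - 92.33 = 1.19 g
Fat% = 1.19 / 13.71 x 100 = 8.7%


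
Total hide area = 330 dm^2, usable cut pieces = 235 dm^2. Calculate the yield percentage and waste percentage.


Yield = 235 / 330 x 100 = 71.2%
Waste = 330 - 235 = 95 dm^2
Waste% = 100 - 71.2 = 28.8%


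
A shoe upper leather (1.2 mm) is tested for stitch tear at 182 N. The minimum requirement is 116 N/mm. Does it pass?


STS = 182 / 1.2 = 151.7 N/mm
Minimum required: 116 N/mm
Passes: Yes


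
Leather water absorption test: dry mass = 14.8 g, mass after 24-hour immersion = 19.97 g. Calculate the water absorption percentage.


34.9%


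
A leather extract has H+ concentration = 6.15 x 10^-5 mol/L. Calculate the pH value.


pH = -log10[H+]
pH = -log10(6.15 x 10^-5) = 4.21


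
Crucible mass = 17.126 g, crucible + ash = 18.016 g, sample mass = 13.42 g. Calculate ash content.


Ash mass = 18.016 - 17.126 = 0.890 g
Ash% = 0.890 / 13.42 x 100 = 6.63%


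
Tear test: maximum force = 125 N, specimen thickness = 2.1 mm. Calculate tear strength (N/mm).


59.5 N/mm

Tear strength = force / thickness
Tear = 125 / 2.1 = 59.5 N/mm


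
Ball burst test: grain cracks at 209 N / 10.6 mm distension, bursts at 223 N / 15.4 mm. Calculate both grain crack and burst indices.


Crack index = 209 / 10.6 = 19.7 N/mm
Burst index = 223 / 15.4 = 14.5 N/mm


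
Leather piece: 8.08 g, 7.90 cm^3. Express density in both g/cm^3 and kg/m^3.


1.023 g/cm^3
1023 kg/m^3


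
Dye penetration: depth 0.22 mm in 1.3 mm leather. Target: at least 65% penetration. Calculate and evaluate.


Penetration = 0.22 / 1.3 x 100 = 16.9%
Target: 65%
Meets target: No


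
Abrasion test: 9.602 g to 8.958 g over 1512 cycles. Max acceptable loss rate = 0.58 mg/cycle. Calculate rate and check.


Rate = 0.426 mg/cycle
Passes: Yes


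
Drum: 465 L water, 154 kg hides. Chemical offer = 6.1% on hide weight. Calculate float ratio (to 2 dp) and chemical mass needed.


Float ratio = 465 / 154 = 3.02
Chemical = 154 x 6.1 / 100 = 9.394 kg


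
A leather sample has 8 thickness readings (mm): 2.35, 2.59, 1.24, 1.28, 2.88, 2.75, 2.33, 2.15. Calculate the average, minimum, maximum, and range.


Average = 2.20 mm
Min = 1.24 mm
Max = 2.88 mm
Range = 1.64 mm


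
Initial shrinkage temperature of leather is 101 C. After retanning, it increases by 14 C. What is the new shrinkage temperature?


New Ts = 101 + 14 = 115 C


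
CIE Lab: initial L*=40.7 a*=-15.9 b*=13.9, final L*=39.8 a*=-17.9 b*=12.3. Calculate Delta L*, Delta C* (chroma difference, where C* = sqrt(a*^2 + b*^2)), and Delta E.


Delta L* = -0.9
Delta C* = 0.60
Delta E = 2.71


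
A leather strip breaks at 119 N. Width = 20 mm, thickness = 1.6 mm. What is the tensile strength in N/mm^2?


Cross-sectional area = 20 x 1.6 = 32.0 mm^2
Tensile strength = 119 / 32.0 = 3.72 N/mm^2


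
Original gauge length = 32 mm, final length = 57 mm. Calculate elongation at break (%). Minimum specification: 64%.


Elongation = 78.1%
Meets spec: Yes


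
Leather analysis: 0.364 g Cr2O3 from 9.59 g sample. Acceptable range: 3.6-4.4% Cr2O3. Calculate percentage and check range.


Cr2O3% = 0.364 / 9.59 x 100 = 3.80%
Acceptable range: 3.6 to 4.4%
Within range: Yes


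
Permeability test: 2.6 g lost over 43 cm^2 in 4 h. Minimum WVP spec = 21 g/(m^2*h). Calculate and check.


WVP = 151.16 g/(m^2*h)
Meets specification: Yes


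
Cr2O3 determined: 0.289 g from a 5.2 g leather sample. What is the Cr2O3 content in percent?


Cr2O3% = 0.289 / 5.2 x 100
Cr2O3% = 5.56%


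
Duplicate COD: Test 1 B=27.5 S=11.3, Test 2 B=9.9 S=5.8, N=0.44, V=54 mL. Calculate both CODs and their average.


COD1 = (27.5 - 11.3) x 0.44 x 8000 / 54 = 1056.0 mg/L
COD2 = (9.9 - 5.8) x 0.44 x 8000 / 54 = 267.3 mg/L
Average = (1056.0 + 267.3) / 2 = 661.7 mg/L


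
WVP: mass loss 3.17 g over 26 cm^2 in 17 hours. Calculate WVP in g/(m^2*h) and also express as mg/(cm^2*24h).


WVP = 3.17 / (26 x 17) x 10000 = 71.72 g/(m^2*h)
Mass loss in mg = 3.17 x 1000 = 3170 mg
Per cm^2 per 24h in mg: 3170 x 24 / (26 x 17) = 76080 / 442 = 172.13 mg/(cm^2*24h)


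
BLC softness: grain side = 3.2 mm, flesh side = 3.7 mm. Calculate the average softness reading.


Average = (3.2 + 3.7) / 2
Average = 3.45 mm


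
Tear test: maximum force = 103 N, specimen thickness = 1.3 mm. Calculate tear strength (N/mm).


Tear strength = force / thickness
Tear = 103 / 1.3 = 79.2 N/mm


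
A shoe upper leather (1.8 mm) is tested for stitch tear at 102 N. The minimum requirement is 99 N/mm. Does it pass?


STS = 56.7 N/mm
Passes: No

STS = 102 / 1.8 = 56.7 N/mm
Minimum required: 99 N/mm
Passes: No


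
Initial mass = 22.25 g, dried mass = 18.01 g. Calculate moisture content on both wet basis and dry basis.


Moisture lost = 22.25 - 18.01 = 4.24 g
Wet basis MC = 4.24 / 22.25 x 100 = 19.1%
Dry basis MC = 4.24 / 18.01 x 100 = 23.5%


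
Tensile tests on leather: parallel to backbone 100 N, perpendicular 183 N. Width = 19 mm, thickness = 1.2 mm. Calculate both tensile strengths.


Area = 19 x 1.2 = 22.8 mm^2
TS (parallel) = 100 / 22.8 = 4.39 N/mm^2
TS (perpendicular) = 183 / 22.8 = 8.03 N/mm^2


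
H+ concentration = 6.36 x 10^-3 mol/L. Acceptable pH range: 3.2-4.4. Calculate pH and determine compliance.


pH = -log10(6.36 x 10^-3) = 2.20
Range: 3.2 to 4.4
Compliant: No


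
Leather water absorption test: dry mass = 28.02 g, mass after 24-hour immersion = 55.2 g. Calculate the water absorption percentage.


Water absorbed = 55.2 - 28.02 = 27.18 g
WA% = 27.18 / 28.02 x 100 = 97.0%


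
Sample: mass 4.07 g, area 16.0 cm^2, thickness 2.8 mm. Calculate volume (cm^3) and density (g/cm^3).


Volume = 4.480 cm^3
Density = 0.908 g/cm^3

Thickness in cm = 2.8 / 10 = 0.28 cm
Volume = 16.0 x 0.28 = 4.480 cm^3
Density = 4.07 / 4.480 = 0.908 g/cm^3


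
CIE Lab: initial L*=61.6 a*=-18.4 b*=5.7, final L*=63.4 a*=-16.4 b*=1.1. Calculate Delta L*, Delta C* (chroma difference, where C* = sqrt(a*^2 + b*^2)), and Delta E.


Delta L* = 63.4 - 61.6 = 1.8
C1* = sqrt((-18.4)^2 + (5.7)^2) = 19.263
C2* = sqrt((-16.4)^2 + (1.1)^2) = 16.437
Delta C* = 16.437 - 19.263 = -2.83
Delta E = sqrt((1.8)^2 + (2.0)^2 + (-4.6)^2) = 5.33


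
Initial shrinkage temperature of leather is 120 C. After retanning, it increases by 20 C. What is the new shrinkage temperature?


New Ts = 120 + 20 = 140 C


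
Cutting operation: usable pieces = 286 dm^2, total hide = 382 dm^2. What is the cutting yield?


74.9%


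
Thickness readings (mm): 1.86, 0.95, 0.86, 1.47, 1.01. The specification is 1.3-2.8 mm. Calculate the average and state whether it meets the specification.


Sum = 6.15
Average = 6.15 / 5 = 1.23 mm
Specification range: 1.3 to 2.8 mm
Within spec: No


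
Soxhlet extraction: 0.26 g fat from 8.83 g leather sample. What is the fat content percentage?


2.9%

Fat content = 0.26 / 8.83 x 100
Fat = 2.9%


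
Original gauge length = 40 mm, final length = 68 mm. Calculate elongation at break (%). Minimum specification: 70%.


Extension = 68 - 40 = 28 mm
Elongation = 28 / 40 x 100 = 70.0%
Minimum required: 70%
Meets specification: Yes


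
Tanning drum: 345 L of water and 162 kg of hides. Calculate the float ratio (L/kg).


2.1


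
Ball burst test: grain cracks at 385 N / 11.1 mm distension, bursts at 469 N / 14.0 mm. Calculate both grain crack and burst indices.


Crack index = 385 / 11.1 = 34.7 N/mm
Burst index = 469 / 14.0 = 33.5 N/mm


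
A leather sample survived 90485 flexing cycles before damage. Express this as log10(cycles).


log10(90485) = 4.96


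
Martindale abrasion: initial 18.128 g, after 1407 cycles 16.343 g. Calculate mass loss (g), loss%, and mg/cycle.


Mass loss = 1.785 g
Loss = 9.85%
Rate = 1.269 mg/cycle

Loss = 18.128 - 16.343 = 1.785 g
Loss% = 1.785 / 18.128 x 100 = 9.85%
Rate = 1.785 / 1407 x 1000 = 1.269 mg/cycle


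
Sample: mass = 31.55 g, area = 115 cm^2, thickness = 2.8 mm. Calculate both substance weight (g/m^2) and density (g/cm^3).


Substance weight = 2743.5 g/m^2
Density = 0.980 g/cm^3


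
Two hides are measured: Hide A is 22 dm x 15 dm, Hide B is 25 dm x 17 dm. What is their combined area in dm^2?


Hide A area = 22 x 15 = 330 dm^2
Hide B area = 25 x 17 = 425 dm^2
Total = 330 + 425 = 755 dm^2


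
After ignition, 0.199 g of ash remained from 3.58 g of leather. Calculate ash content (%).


Ash% = 0.199 / 3.58 x 100
Ash% = 5.56%


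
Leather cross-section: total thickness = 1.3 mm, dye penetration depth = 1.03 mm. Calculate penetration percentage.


79.2%

Penetration% = 1.03 / 1.3 x 100
Penetration = 79.2%


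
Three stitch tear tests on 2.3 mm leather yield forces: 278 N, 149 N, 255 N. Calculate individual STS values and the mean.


STS1 = 120.9 N/mm
STS2 = 64.8 N/mm
STS3 = 110.9 N/mm
Mean = 98.9 N/mm

STS1 = 278 / 2.3 = 120.9 N/mm
STS2 = 149 / 2.3 = 64.8 N/mm
STS3 = 255 / 2.3 = 110.9 N/mm
Mean = (120.9 + 64.8 + 110.9) / 3 = 98.9 N/mm


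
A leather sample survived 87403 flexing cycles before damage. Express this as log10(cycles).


log10(87403) = 4.94


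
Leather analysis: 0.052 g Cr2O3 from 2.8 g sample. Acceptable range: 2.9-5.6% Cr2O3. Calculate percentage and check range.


Cr2O3 = 1.86%
Within range: No

Cr2O3% = 0.052 / 2.8 x 100 = 1.86%
Acceptable range: 2.9 to 5.6%
Within range: No


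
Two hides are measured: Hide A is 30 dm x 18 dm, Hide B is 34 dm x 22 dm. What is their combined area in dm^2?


1288 dm^2

Hide A area = 30 x 18 = 540 dm^2
Hide B area = 34 x 22 = 748 dm^2
Total = 540 + 748 = 1288 dm^2


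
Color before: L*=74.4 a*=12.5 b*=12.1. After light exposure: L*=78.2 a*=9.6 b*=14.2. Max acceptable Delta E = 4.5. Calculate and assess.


Delta E = 5.22
Passes: No

dL = 3.8, da = -2.9, db = 2.1
dE = sqrt((3.8)^2 + (-2.9)^2 + (2.1)^2) = 5.22
Max = 4.5
Passes: No


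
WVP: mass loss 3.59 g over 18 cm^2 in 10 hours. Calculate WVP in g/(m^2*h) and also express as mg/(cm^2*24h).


WVP = 3.59 / (18 x 10) x 10000 = 199.44 g/(m^2*h)
Mass loss in mg = 3.59 x 1000 = 3590 mg
Per cm^2 per 24h in mg: 3590 x 24 / (18 x 10) = 86160 / 180 = 478.67 mg/(cm^2*24h)


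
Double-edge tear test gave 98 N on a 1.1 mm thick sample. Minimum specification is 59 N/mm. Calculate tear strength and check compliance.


Tear strength = 98 / 1.1 = 89.1 N/mm
Required minimum = 59 N/mm
Compliant: Yes


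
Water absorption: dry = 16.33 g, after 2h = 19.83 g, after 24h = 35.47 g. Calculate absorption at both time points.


2h absorption = 21.4%
24h absorption = 117.2%

WA (2h) = (19.83 - 16.33) / 16.33 x 100 = 21.4%
WA (24h) = (35.47 - 16.33) / 16.33 x 100 = 117.2%


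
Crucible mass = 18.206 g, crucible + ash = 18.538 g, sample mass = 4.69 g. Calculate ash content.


Ash mass = 18.538 - 18.206 = 0.332 g
Ash% = 0.332 / 4.69 x 100 = 7.08%


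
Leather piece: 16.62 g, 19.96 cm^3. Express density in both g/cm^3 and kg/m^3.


Density = 16.62 / 19.96 = 0.833 g/cm^3
Convert: 0.833 x 1000 = 833 kg/m^3


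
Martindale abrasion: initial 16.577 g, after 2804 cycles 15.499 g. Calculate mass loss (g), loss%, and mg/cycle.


Mass loss = 1.078 g
Loss = 6.50%
Rate = 0.384 mg/cycle

Loss = 16.577 - 15.499 = 1.078 g
Loss% = 1.078 / 16.577 x 100 = 6.50%
Rate = 1.078 / 2804 x 1000 = 0.384 mg/cycle


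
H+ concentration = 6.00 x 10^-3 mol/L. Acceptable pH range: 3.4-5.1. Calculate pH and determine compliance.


pH = -log10(6.00 x 10^-3) = 2.22
Range: 3.4 to 5.1
Compliant: No


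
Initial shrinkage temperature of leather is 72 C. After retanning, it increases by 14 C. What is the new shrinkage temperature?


86 C

New Ts = 72 + 14 = 86 C


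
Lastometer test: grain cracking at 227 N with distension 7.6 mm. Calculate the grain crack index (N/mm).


Grain crack index = force / distension
Index = 227 / 7.6 = 29.9 N/mm


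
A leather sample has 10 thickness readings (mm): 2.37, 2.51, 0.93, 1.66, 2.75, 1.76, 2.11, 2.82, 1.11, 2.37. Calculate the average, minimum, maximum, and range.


Sum = 20.39
Average = 20.39 / 10 = 2.04 mm
Minimum = 0.93 mm
Maximum = 2.82 mm
Range = 2.82 - 0.93 = 1.89 mm


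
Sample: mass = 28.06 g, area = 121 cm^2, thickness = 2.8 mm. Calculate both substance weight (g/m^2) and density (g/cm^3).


SW = 28.06 / 121 x 10000 = 2319.0 g/m^2
Volume = 121 x 2.8 / 10 = 33.88 cm^3
Density = 28.06 / 33.88 = 0.828 g/cm^3


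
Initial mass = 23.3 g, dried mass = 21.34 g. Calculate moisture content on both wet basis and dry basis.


Moisture lost = 23.3 - 21.34 = 1.96 g
Wet basis MC = 1.96 / 23.3 x 100 = 8.4%
Dry basis MC = 1.96 / 21.34 x 100 = 9.2%


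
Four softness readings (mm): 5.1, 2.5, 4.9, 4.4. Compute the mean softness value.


Sum = 5.1 + 2.5 + 4.9 + 4.4
Mean = 16.9 / 4 = 4.23 mm


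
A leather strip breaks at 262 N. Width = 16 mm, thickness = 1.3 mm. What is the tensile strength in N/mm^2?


Cross-sectional area = 16 x 1.3 = 20.8 mm^2
Tensile strength = 262 / 20.8 = 12.60 N/mm^2


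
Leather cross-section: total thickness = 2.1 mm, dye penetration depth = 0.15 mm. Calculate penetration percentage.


7.1%


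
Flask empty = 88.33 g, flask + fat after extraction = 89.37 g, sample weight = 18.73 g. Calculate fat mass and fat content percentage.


Fat mass = 89.37 - 88.33 = 1.04 g
Fat% = 1.04 / 18.73 x 100 = 5.6%


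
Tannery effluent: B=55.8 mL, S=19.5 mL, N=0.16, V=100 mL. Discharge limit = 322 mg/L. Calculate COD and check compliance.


COD = (55.8 - 19.5) x 0.16 x 8000 / 100 = 464.6 mg/L
Limit: 322 mg/L
Compliant: No


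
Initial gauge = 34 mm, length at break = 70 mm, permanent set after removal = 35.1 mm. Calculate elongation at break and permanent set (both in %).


Elongation at break = (70 - 34) / 34 x 100 = 105.9%
Permanent set = (35.1 - 34) / 34 x 100 = 3.2%


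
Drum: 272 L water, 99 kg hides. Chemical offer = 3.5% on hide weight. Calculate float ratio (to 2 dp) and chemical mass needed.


Float ratio = 2.75
Chemical needed = 3.465 kg


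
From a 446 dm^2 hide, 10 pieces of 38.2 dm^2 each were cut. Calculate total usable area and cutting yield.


Usable area = 382.0 dm^2
Yield = 85.7%


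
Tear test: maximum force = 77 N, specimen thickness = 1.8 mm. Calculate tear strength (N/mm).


Tear strength = force / thickness
Tear = 77 / 1.8 = 42.8 N/mm


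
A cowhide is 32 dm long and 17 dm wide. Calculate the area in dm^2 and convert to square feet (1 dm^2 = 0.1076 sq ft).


Area = 32 x 17 = 544 dm^2
Conversion: 544 x 0.1076 = 58.53 sq ft


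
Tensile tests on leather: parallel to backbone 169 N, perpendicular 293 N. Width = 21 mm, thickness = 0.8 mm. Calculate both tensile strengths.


Area = 21 x 0.8 = 16.8 mm^2
TS (parallel) = 169 / 16.8 = 10.06 N/mm^2
TS (perpendicular) = 293 / 16.8 = 17.44 N/mm^2


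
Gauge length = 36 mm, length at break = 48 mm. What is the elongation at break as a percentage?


33.3%


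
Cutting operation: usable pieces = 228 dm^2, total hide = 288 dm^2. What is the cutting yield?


79.2%


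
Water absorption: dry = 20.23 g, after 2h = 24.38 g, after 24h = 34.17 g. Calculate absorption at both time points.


2h absorption = 20.5%
24h absorption = 68.9%


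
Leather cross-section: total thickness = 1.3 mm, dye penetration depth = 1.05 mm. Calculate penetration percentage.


80.8%


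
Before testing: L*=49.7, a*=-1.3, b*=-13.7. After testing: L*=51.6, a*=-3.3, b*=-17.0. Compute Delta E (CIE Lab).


Delta E = 4.30


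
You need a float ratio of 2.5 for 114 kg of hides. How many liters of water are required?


Water = hide weight x target ratio
Water = 114 x 2.5 = 285.0 L


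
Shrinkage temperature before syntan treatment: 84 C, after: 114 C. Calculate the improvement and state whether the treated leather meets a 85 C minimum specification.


Improvement = 30 C
Meets 85 C spec: Yes

Improvement = 114 - 84 = 30 C
Spec check: 114 C >= 85 C? Yes


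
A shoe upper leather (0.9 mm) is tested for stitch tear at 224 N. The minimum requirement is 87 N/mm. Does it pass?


STS = 224 / 0.9 = 248.9 N/mm
Minimum required: 87 N/mm
Passes: Yes


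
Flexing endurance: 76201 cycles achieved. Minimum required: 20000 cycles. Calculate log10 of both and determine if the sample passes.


Achieved: log10 = 4.88
Required: log10 = 4.30
Passes: Yes

log10(76201) = 4.88
log10(20000) = 4.30
Passes: Yes


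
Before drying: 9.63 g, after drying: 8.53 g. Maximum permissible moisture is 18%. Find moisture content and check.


MC = (9.63 - 8.53) / 9.63 x 100 = 11.4%
Maximum: 18%
Acceptable: Yes


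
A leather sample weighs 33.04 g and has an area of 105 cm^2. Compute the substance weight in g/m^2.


3146.7 g/m^2


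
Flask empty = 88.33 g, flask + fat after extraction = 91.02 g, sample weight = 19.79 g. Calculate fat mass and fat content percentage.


Fat mass = 91.02 - 88.33 = 2.69 g
Fat% = 2.69 / 19.79 x 100 = 13.6%


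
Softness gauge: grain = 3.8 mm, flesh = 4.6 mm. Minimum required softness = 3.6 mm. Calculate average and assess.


Average softness = 4.20 mm
Meets requirement: Yes

Average = (3.8 + 4.6) / 2 = 4.20 mm
Minimum = 3.6 mm
Meets requirement: Yes


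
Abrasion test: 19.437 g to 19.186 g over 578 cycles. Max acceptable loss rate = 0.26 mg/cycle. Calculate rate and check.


Loss = 19.437 - 19.186 = 0.251 g
Rate = 0.251 g / 578 cycles x 1000 = 0.434 mg/cycle
Max = 0.26 mg/cycle
Passes: No


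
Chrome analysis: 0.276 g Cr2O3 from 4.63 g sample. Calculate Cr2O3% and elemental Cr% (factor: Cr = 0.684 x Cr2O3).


Cr2O3 = 5.96%
Cr = 4.08%

Cr2O3% = 0.276 / 4.63 x 100 = 5.96%
Cr% = 5.96 x 0.684 = 4.08%


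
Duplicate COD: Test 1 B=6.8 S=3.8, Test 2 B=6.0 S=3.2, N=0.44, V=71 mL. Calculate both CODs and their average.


COD1 = (6.8 - 3.8) x 0.44 x 8000 / 71 = 148.7 mg/L
COD2 = (6.0 - 3.2) x 0.44 x 8000 / 71 = 138.8 mg/L
Average = (148.7 + 138.8) / 2 = 143.8 mg/L


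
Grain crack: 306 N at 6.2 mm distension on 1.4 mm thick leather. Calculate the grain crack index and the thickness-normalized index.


Crack index = 306 / 6.2 = 49.4 N/mm
Normalized = 49.4 / 1.4 = 35.3 N/mm per mm


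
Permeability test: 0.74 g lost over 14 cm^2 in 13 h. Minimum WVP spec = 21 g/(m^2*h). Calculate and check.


WVP = 0.74 / (14 x 13) x 10000 = 40.66 g/(m^2*h)
Minimum: 21 g/(m^2*h)
Meets spec: Yes


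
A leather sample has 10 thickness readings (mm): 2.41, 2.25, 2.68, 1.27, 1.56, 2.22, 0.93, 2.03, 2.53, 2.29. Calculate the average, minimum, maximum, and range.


Sum = 20.17
Average = 20.17 / 10 = 2.02 mm
Minimum = 0.93 mm
Maximum = 2.68 mm
Range = 2.68 - 0.93 = 1.75 mm


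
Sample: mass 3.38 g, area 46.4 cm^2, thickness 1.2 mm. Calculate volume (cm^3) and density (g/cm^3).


Thickness in cm = 1.2 / 10 = 0.12 cm
Volume = 46.4 x 0.12 = 5.568 cm^3
Density = 3.38 / 5.568 = 0.607 g/cm^3


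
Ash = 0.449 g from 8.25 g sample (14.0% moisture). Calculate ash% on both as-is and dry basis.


As-is ash = 5.44%
Dry-basis ash = 6.33%


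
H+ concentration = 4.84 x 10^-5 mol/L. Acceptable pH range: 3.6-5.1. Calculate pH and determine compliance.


pH = 4.32
Compliant: Yes


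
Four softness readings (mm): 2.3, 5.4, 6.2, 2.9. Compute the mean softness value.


4.20 mm

Sum = 2.3 + 5.4 + 6.2 + 2.9
Mean = 16.8 / 4 = 4.20 mm


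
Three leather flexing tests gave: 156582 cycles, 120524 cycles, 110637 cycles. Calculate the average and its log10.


Average = 129248 cycles
log10 = 5.11


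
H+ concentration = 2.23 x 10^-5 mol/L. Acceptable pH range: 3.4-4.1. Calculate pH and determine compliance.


pH = -log10(2.23 x 10^-5) = 4.65
Range: 3.4 to 4.1
Compliant: No


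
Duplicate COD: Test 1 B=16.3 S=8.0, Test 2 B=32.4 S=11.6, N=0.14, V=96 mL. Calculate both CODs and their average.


COD1 = (16.3 - 8.0) x 0.14 x 8000 / 96 = 96.8 mg/L
COD2 = (32.4 - 11.6) x 0.14 x 8000 / 96 = 242.7 mg/L
Average = (96.8 + 242.7) / 2 = 169.8 mg/L


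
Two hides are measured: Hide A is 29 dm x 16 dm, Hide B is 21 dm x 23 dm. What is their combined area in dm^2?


947 dm^2

Hide A area = 29 x 16 = 464 dm^2
Hide B area = 21 x 23 = 483 dm^2
Total = 464 + 483 = 947 dm^2


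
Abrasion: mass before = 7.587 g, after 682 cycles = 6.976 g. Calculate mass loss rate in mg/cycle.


0.896 mg/cycle


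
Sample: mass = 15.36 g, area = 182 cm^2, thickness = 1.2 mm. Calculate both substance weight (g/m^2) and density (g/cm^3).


Substance weight = 844.0 g/m^2
Density = 0.703 g/cm^3


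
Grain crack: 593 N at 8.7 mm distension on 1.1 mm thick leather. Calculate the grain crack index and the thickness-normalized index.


Crack index = 593 / 8.7 = 68.2 N/mm
Normalized = 68.2 / 1.1 = 62.0 N/mm per mm


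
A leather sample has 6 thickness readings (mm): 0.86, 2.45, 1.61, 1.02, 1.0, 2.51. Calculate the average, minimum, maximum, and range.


Sum = 9.45
Average = 9.45 / 6 = 1.58 mm
Minimum = 0.86 mm
Maximum = 2.51 mm
Range = 2.51 - 0.86 = 1.65 mm


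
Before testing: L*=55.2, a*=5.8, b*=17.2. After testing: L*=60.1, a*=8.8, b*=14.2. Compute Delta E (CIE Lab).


Delta E = 6.48

dL = 60.1 - 55.2 = 4.9
da = 8.8 - 5.8 = 3.0
db = 14.2 - 17.2 = -3.0
dE = sqrt((4.9)^2 + (3.0)^2 + (-3.0)^2) = 6.48


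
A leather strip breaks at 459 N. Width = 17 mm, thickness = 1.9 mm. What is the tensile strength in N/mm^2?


14.21 N/mm^2

Cross-sectional area = 17 x 1.9 = 32.3 mm^2
Tensile strength = 459 / 32.3 = 14.21 N/mm^2


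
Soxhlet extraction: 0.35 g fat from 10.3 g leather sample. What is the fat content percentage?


Fat content = 0.35 / 10.3 x 100
Fat = 3.4%


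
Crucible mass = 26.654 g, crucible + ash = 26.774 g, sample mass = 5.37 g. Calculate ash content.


Ash mass = 0.120 g
Ash content = 2.23%


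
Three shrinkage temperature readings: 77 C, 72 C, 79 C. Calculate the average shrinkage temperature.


Average = (77 + 72 + 79) / 3
Average = 228 / 3 = 76.0 C


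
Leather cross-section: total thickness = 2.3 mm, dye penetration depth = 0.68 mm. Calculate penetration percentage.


Penetration% = 0.68 / 2.3 x 100
Penetration = 29.6%


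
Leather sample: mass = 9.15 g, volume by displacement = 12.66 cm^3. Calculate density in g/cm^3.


0.723 g/cm^3

Density = mass / volume
Density = 9.15 / 12.66 = 0.723 g/cm^3


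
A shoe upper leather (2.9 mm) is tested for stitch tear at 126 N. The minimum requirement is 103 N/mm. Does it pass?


STS = 126 / 2.9 = 43.4 N/mm
Minimum required: 103 N/mm
Passes: No


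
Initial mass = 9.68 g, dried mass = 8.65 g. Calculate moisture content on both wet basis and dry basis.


Wet basis = 10.6%
Dry basis = 11.9%

Moisture lost = 9.68 - 8.65 = 1.03 g
Wet basis MC = 1.03 / 9.68 x 100 = 10.6%
Dry basis MC = 1.03 / 8.65 x 100 = 11.9%


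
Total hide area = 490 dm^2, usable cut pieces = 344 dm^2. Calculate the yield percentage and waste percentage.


Yield = 70.2%
Waste = 29.8%


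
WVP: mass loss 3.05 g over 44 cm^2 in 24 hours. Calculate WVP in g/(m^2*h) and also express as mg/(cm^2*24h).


WVP = 3.05 / (44 x 24) x 10000 = 28.88 g/(m^2*h)
Mass loss in mg = 3.05 x 1000 = 3050 mg
Per cm^2 per 24h in mg: 3050 x 24 / (44 x 24) = 73200 / 1056 = 69.32 mg/(cm^2*24h)


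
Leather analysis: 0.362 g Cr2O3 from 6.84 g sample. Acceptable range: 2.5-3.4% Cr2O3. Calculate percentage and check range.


Cr2O3 = 5.29%
Within range: No

Cr2O3% = 0.362 / 6.84 x 100 = 5.29%
Acceptable range: 2.5 to 3.4%
Within range: No


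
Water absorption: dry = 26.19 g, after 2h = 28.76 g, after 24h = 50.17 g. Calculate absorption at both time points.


WA (2h) = (28.76 - 26.19) / 26.19 x 100 = 9.8%
WA (24h) = (50.17 - 26.19) / 26.19 x 100 = 91.6%


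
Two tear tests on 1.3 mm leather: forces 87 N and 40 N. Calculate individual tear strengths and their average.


Tear 1 = 87 / 1.3 = 66.9 N/mm
Tear 2 = 40 / 1.3 = 30.8 N/mm
Average = (66.9 + 30.8) / 2 = 48.9 N/mm


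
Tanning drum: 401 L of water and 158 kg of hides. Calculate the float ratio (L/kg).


Float ratio = water / hide weight
Ratio = 401 / 158 = 2.5


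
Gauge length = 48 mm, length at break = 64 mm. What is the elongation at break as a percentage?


33.3%


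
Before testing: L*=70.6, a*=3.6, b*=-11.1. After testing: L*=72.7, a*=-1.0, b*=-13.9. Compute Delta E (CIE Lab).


dL = 72.7 - 70.6 = 2.1
da = -1.0 - 3.6 = -4.6
db = -13.9 - (-11.1) = -2.8
dE = sqrt((2.1)^2 + (-4.6)^2 + (-2.8)^2) = 5.78


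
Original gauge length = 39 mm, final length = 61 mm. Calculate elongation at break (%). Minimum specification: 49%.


Extension = 61 - 39 = 22 mm
Elongation = 22 / 39 x 100 = 56.4%
Minimum required: 49%
Meets specification: Yes


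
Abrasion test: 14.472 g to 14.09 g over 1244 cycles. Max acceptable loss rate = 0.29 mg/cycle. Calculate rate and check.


Loss = 14.472 - 14.09 = 0.382 g
Rate = 0.382 g / 1244 cycles x 1000 = 0.307 mg/cycle
Max = 0.29 mg/cycle
Passes: No


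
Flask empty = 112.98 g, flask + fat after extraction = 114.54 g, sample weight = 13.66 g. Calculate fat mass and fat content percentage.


Fat mass = 1.56 g
Fat content = 11.4%

Fat mass = 114.54 - 112.98 = 1.56 g
Fat% = 1.56 / 13.66 x 100 = 11.4%


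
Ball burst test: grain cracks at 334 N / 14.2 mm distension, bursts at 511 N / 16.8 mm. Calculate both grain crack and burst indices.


Crack index = 23.5 N/mm
Burst index = 30.4 N/mm

Crack index = 334 / 14.2 = 23.5 N/mm
Burst index = 511 / 16.8 = 30.4 N/mm


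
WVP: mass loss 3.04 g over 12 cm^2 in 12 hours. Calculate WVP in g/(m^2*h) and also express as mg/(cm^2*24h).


WVP = 211.11 g/(m^2*h)
Daily rate = 506.67 mg/(cm^2*24h)

WVP = 3.04 / (12 x 12) x 10000 = 211.11 g/(m^2*h)
Mass loss in mg = 3.04 x 1000 = 3040 mg
Per cm^2 per 24h in mg: 3040 x 24 / (12 x 12) = 72960 / 144 = 506.67 mg/(cm^2*24h)


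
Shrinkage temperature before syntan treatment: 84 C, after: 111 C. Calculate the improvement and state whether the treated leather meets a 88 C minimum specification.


Improvement = 27 C
Meets 88 C spec: Yes

Improvement = 111 - 84 = 27 C
Spec check: 111 C >= 88 C? Yes


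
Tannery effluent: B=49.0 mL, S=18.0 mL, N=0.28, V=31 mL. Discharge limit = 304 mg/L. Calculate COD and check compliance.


COD = (49.0 - 18.0) x 0.28 x 8000 / 31 = 2240.0 mg/L
Limit: 304 mg/L
Compliant: No


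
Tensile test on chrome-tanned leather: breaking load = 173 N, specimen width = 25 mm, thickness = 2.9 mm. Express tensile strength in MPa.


Cross-section = 25 x 2.9 = 72.5 mm^2
TS = 173 / 72.5 = 2.39 MPa
(1 N/mm^2 = 1 MPa)


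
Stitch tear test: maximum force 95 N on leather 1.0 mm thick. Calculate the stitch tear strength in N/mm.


95.0 N/mm

Stitch tear strength = force / thickness
STS = 95 / 1.0 = 95.0 N/mm


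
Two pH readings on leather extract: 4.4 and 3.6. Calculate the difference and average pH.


Difference = |4.4 - 3.6| = 0.8
Average = (4.4 + 3.6) / 2 = 4.00


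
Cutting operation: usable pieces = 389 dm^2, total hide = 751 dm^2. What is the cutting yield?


51.8%


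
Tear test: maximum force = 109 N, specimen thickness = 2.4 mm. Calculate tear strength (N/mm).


45.4 N/mm

Tear strength = force / thickness
Tear = 109 / 2.4 = 45.4 N/mm


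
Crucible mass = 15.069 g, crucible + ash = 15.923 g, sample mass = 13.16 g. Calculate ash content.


Ash mass = 15.923 - 15.069 = 0.854 g
Ash% = 0.854 / 13.16 x 100 = 6.49%


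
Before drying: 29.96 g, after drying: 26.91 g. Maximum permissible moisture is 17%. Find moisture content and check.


MC = (29.96 - 26.91) / 29.96 x 100 = 10.2%
Maximum: 17%
Acceptable: Yes


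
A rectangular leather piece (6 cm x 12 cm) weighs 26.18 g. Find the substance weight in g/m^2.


Area = 6 x 12 = 72 cm^2
SW = 26.18 / 72 x 10000 = 3636.1 g/m^2


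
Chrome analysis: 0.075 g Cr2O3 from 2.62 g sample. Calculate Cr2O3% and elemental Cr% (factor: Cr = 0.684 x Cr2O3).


Cr2O3 = 2.86%
Cr = 1.96%
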